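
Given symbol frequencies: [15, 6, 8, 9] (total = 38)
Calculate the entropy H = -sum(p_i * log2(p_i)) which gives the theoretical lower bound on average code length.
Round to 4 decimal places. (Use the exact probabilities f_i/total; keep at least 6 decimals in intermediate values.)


Per-symbol terms -p_i * log2(p_i) with p_i = f_i/38:
  p = 15/38 = 0.394737: log2(p) = -1.341037, -p*log2(p) = 0.529357
  p = 6/38 = 0.157895: log2(p) = -2.662965, -p*log2(p) = 0.420468
  p = 8/38 = 0.210526: log2(p) = -2.247928, -p*log2(p) = 0.473248
  p = 9/38 = 0.236842: log2(p) = -2.078003, -p*log2(p) = 0.492158
H = 0.529357 + 0.420468 + 0.473248 + 0.492158 = 1.915231

H = 1.9152 bits/symbol


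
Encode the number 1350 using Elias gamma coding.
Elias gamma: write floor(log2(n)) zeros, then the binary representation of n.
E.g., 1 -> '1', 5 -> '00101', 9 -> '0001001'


num_bits = floor(log2(1350)) + 1 = 11
leading_zeros = num_bits - 1 = 10
binary(1350) = 10101000110

Elias gamma(1350) = '0000000000' + '10101000110' = 000000000010101000110 (21 bits)


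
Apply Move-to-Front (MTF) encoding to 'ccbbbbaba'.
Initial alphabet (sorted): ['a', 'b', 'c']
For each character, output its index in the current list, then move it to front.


MTF encoding:
'c': index 2 in ['a', 'b', 'c'] -> ['c', 'a', 'b']
'c': index 0 in ['c', 'a', 'b'] -> ['c', 'a', 'b']
'b': index 2 in ['c', 'a', 'b'] -> ['b', 'c', 'a']
'b': index 0 in ['b', 'c', 'a'] -> ['b', 'c', 'a']
'b': index 0 in ['b', 'c', 'a'] -> ['b', 'c', 'a']
'b': index 0 in ['b', 'c', 'a'] -> ['b', 'c', 'a']
'a': index 2 in ['b', 'c', 'a'] -> ['a', 'b', 'c']
'b': index 1 in ['a', 'b', 'c'] -> ['b', 'a', 'c']
'a': index 1 in ['b', 'a', 'c'] -> ['a', 'b', 'c']


Output: [2, 0, 2, 0, 0, 0, 2, 1, 1]


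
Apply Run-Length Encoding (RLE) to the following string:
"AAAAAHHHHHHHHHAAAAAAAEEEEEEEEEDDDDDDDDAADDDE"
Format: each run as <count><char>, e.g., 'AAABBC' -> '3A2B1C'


Scanning runs left to right:
  i=0: run of 'A' x 5 -> '5A'
  i=5: run of 'H' x 9 -> '9H'
  i=14: run of 'A' x 7 -> '7A'
  i=21: run of 'E' x 9 -> '9E'
  i=30: run of 'D' x 8 -> '8D'
  i=38: run of 'A' x 2 -> '2A'
  i=40: run of 'D' x 3 -> '3D'
  i=43: run of 'E' x 1 -> '1E'

RLE = 5A9H7A9E8D2A3D1E


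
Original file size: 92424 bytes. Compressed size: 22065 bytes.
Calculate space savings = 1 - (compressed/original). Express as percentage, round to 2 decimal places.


ratio = compressed/original = 22065/92424 = 0.238737
savings = 1 - ratio = 1 - 0.238737 = 0.761263
as a percentage: 0.761263 * 100 = 76.13%

Space savings = 1 - 22065/92424 = 76.13%


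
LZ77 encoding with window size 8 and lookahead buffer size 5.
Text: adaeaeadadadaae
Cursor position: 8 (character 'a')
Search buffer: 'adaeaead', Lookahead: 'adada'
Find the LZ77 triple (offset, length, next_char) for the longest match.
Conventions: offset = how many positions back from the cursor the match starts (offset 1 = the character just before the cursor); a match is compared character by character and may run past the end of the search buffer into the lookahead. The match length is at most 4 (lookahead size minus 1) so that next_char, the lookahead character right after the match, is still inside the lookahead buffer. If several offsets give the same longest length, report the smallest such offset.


Try each offset into the search buffer:
  offset=1 (pos 7, char 'd'): match length 0
  offset=2 (pos 6, char 'a'): match length 4
  offset=3 (pos 5, char 'e'): match length 0
  offset=4 (pos 4, char 'a'): match length 1
  offset=5 (pos 3, char 'e'): match length 0
  offset=6 (pos 2, char 'a'): match length 1
  offset=7 (pos 1, char 'd'): match length 0
  offset=8 (pos 0, char 'a'): match length 3
Longest match has length 4 at offset 2.
next_char = character at position 8 + 4 = 12 -> 'a'

Best match: offset=2, length=4 (matching 'adad' starting at position 6)
LZ77 triple: (2, 4, 'a')


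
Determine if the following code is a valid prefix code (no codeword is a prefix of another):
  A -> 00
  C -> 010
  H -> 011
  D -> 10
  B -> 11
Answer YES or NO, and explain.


Checking each pair (does one codeword prefix another?):
  A='00' vs C='010': no prefix
  A='00' vs H='011': no prefix
  A='00' vs D='10': no prefix
  A='00' vs B='11': no prefix
  C='010' vs A='00': no prefix
  C='010' vs H='011': no prefix
  C='010' vs D='10': no prefix
  C='010' vs B='11': no prefix
  H='011' vs A='00': no prefix
  H='011' vs C='010': no prefix
  H='011' vs D='10': no prefix
  H='011' vs B='11': no prefix
  D='10' vs A='00': no prefix
  D='10' vs C='010': no prefix
  D='10' vs H='011': no prefix
  D='10' vs B='11': no prefix
  B='11' vs A='00': no prefix
  B='11' vs C='010': no prefix
  B='11' vs H='011': no prefix
  B='11' vs D='10': no prefix
No violation found over all pairs.

YES -- this is a valid prefix code. No codeword is a prefix of any other codeword.


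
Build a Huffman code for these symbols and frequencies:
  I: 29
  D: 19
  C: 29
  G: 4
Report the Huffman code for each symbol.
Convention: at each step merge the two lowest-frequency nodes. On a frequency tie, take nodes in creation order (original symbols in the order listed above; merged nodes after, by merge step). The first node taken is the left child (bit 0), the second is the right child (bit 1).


Huffman tree construction:
Step 1: Merge G(4) + D(19) = 23
Step 2: Merge (G+D)(23) + I(29) = 52
Step 3: Merge C(29) + ((G+D)+I)(52) = 81
Read each symbol's code off the tree from the root (left child = 0, right child = 1).

Codes:
  I: 11 (length 2)
  D: 101 (length 3)
  C: 0 (length 1)
  G: 100 (length 3)
Average code length: 156/81 = 1.9259 bits/symbol


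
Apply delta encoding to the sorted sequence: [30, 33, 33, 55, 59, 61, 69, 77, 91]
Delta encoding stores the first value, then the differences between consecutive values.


First value: 30
Deltas:
  33 - 30 = 3
  33 - 33 = 0
  55 - 33 = 22
  59 - 55 = 4
  61 - 59 = 2
  69 - 61 = 8
  77 - 69 = 8
  91 - 77 = 14


Delta encoded: [30, 3, 0, 22, 4, 2, 8, 8, 14]


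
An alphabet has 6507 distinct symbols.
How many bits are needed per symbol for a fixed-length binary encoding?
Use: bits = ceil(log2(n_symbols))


log2(6507) = 12.6678
Bracket: 2^12 = 4096 < 6507 <= 2^13 = 8192
So ceil(log2(6507)) = 13

bits = ceil(log2(6507)) = ceil(12.6678) = 13 bits


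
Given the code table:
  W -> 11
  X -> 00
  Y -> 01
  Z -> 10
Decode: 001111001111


Decoding:
00 -> X
11 -> W
11 -> W
00 -> X
11 -> W
11 -> W


Result: XWWXWW


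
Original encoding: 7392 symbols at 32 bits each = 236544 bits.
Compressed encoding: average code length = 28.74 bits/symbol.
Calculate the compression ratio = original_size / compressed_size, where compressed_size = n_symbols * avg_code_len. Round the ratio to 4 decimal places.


original_size = n_symbols * orig_bits = 7392 * 32 = 236544 bits
compressed_size = n_symbols * avg_code_len = 7392 * 28.74 = 212446.08 bits
ratio = original_size / compressed_size = 236544 / 212446.08 = 1.1134

Compression ratio = 1.1134


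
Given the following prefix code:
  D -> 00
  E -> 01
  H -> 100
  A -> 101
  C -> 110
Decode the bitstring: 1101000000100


Decoding step by step:
Bits 110 -> C
Bits 100 -> H
Bits 00 -> D
Bits 00 -> D
Bits 100 -> H


Decoded message: CHDDH


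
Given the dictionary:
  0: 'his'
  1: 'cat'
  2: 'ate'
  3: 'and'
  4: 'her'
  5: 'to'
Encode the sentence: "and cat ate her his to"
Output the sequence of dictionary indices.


Look up each word in the dictionary:
  'and' -> 3
  'cat' -> 1
  'ate' -> 2
  'her' -> 4
  'his' -> 0
  'to' -> 5

Encoded: [3, 1, 2, 4, 0, 5]


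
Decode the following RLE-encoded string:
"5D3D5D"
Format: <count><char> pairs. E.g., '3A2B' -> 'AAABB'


Expanding each <count><char> pair:
  5D -> 'DDDDD'
  3D -> 'DDD'
  5D -> 'DDDDD'

Decoded = DDDDDDDDDDDDD


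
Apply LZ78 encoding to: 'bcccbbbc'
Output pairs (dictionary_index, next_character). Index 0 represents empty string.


LZ78 encoding steps:
Dictionary: {0: ''}
Step 1: w='' (idx 0), next='b' -> output (0, 'b'), add 'b' as idx 1
Step 2: w='' (idx 0), next='c' -> output (0, 'c'), add 'c' as idx 2
Step 3: w='c' (idx 2), next='c' -> output (2, 'c'), add 'cc' as idx 3
Step 4: w='b' (idx 1), next='b' -> output (1, 'b'), add 'bb' as idx 4
Step 5: w='b' (idx 1), next='c' -> output (1, 'c'), add 'bc' as idx 5


Encoded: [(0, 'b'), (0, 'c'), (2, 'c'), (1, 'b'), (1, 'c')]


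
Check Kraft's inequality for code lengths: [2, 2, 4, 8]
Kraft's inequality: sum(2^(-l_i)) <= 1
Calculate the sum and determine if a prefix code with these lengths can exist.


Sum = 2^(-2) + 2^(-2) + 2^(-4) + 2^(-8)
    = 0.25 + 0.25 + 0.0625 + 0.00390625
    = 145/256 = 0.56640625
Since 0.56640625 <= 1, Kraft's inequality IS satisfied.
A prefix code with these lengths CAN exist.

Kraft sum = 0.56640625. Satisfied.


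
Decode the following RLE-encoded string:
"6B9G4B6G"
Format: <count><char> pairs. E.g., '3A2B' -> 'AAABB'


Expanding each <count><char> pair:
  6B -> 'BBBBBB'
  9G -> 'GGGGGGGGG'
  4B -> 'BBBB'
  6G -> 'GGGGGG'

Decoded = BBBBBBGGGGGGGGGBBBBGGGGGG


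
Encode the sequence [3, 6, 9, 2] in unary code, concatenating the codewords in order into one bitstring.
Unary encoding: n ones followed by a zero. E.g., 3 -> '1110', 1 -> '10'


Encode each number as n ones followed by a terminating 0:
  3 -> 1110 (4 bits)
  6 -> 1111110 (7 bits)
  9 -> 1111111110 (10 bits)
  2 -> 110 (3 bits)
Total length = 4 + 7 + 10 + 3 = 24 bits.

Unary([3, 6, 9, 2]) = 111011111101111111110110 (24 bits)


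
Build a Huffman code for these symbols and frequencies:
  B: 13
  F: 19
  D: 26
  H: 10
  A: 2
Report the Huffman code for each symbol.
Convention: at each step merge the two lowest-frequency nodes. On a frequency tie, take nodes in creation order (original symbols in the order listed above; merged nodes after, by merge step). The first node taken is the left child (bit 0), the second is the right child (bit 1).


Huffman tree construction:
Step 1: Merge A(2) + H(10) = 12
Step 2: Merge (A+H)(12) + B(13) = 25
Step 3: Merge F(19) + ((A+H)+B)(25) = 44
Step 4: Merge D(26) + (F+((A+H)+B))(44) = 70
Read each symbol's code off the tree from the root (left child = 0, right child = 1).

Codes:
  B: 111 (length 3)
  F: 10 (length 2)
  D: 0 (length 1)
  H: 1101 (length 4)
  A: 1100 (length 4)
Average code length: 151/70 = 2.1571 bits/symbol


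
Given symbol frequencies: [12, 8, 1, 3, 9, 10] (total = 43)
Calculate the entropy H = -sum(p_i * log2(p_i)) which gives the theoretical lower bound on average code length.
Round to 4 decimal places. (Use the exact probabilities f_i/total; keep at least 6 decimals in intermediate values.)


Per-symbol terms -p_i * log2(p_i) with p_i = f_i/43:
  p = 12/43 = 0.279070: log2(p) = -1.841302, -p*log2(p) = 0.513852
  p = 8/43 = 0.186047: log2(p) = -2.426265, -p*log2(p) = 0.451398
  p = 1/43 = 0.023256: log2(p) = -5.426265, -p*log2(p) = 0.126192
  p = 3/43 = 0.069767: log2(p) = -3.841302, -p*log2(p) = 0.267998
  p = 9/43 = 0.209302: log2(p) = -2.256340, -p*log2(p) = 0.472257
  p = 10/43 = 0.232558: log2(p) = -2.104337, -p*log2(p) = 0.489381
H = 0.513852 + 0.451398 + 0.126192 + 0.267998 + 0.472257 + 0.489381 = 2.321078

H = 2.3211 bits/symbol


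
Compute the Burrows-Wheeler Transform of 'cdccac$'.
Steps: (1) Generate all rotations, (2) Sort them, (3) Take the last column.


Rotations (sorted):
  0: $cdccac -> last char: c
  1: ac$cdcc -> last char: c
  2: c$cdcca -> last char: a
  3: cac$cdc -> last char: c
  4: ccac$cd -> last char: d
  5: cdccac$ -> last char: $
  6: dccac$c -> last char: c


BWT = ccacd$c


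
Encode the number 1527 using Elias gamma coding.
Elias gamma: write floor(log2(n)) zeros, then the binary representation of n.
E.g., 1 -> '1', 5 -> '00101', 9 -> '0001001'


num_bits = floor(log2(1527)) + 1 = 11
leading_zeros = num_bits - 1 = 10
binary(1527) = 10111110111

Elias gamma(1527) = '0000000000' + '10111110111' = 000000000010111110111 (21 bits)


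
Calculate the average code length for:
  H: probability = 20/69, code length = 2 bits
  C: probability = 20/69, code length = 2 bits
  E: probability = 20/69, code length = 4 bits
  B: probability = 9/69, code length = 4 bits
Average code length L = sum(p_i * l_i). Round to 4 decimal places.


Weighted contributions p_i * l_i:
  H: (20/69) * 2 = 40/69
  C: (20/69) * 2 = 40/69
  E: (20/69) * 4 = 80/69
  B: (9/69) * 4 = 36/69
Sum = (40 + 40 + 80 + 36)/69 = 196/69

L = 196/69 = 2.8406 bits/symbol


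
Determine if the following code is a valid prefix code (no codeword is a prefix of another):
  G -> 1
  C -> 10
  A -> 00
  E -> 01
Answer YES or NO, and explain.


Checking each pair (does one codeword prefix another?):
  G='1' vs C='10': prefix -- VIOLATION

NO -- this is NOT a valid prefix code. G (1) is a prefix of C (10).


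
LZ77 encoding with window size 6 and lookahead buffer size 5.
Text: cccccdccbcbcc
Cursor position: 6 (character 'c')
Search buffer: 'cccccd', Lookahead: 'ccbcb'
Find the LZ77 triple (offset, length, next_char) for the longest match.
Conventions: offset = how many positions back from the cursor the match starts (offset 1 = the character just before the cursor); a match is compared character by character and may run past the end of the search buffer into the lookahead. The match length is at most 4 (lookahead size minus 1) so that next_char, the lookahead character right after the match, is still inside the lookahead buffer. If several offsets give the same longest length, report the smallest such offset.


Try each offset into the search buffer:
  offset=1 (pos 5, char 'd'): match length 0
  offset=2 (pos 4, char 'c'): match length 1
  offset=3 (pos 3, char 'c'): match length 2
  offset=4 (pos 2, char 'c'): match length 2
  offset=5 (pos 1, char 'c'): match length 2
  offset=6 (pos 0, char 'c'): match length 2
Longest match has length 2, found at offsets 3, 4, 5, 6; take the smallest, offset 3.
next_char = character at position 6 + 2 = 8 -> 'b'

Best match: offset=3, length=2 (matching 'cc' starting at position 3)
LZ77 triple: (3, 2, 'b')


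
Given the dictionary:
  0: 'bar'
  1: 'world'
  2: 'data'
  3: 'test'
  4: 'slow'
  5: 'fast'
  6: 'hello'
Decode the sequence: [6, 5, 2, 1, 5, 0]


Look up each index in the dictionary:
  6 -> 'hello'
  5 -> 'fast'
  2 -> 'data'
  1 -> 'world'
  5 -> 'fast'
  0 -> 'bar'

Decoded: "hello fast data world fast bar"


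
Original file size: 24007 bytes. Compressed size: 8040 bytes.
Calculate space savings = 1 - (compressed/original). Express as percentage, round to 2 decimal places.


ratio = compressed/original = 8040/24007 = 0.334902
savings = 1 - ratio = 1 - 0.334902 = 0.665098
as a percentage: 0.665098 * 100 = 66.51%

Space savings = 1 - 8040/24007 = 66.51%


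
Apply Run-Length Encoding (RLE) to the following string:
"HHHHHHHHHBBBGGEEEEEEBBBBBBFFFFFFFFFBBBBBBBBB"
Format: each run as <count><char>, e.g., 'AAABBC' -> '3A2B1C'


Scanning runs left to right:
  i=0: run of 'H' x 9 -> '9H'
  i=9: run of 'B' x 3 -> '3B'
  i=12: run of 'G' x 2 -> '2G'
  i=14: run of 'E' x 6 -> '6E'
  i=20: run of 'B' x 6 -> '6B'
  i=26: run of 'F' x 9 -> '9F'
  i=35: run of 'B' x 9 -> '9B'

RLE = 9H3B2G6E6B9F9B


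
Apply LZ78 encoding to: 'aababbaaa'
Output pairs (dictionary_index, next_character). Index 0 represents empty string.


LZ78 encoding steps:
Dictionary: {0: ''}
Step 1: w='' (idx 0), next='a' -> output (0, 'a'), add 'a' as idx 1
Step 2: w='a' (idx 1), next='b' -> output (1, 'b'), add 'ab' as idx 2
Step 3: w='ab' (idx 2), next='b' -> output (2, 'b'), add 'abb' as idx 3
Step 4: w='a' (idx 1), next='a' -> output (1, 'a'), add 'aa' as idx 4
Step 5: w='a' (idx 1), end of input -> output (1, '')


Encoded: [(0, 'a'), (1, 'b'), (2, 'b'), (1, 'a'), (1, '')]


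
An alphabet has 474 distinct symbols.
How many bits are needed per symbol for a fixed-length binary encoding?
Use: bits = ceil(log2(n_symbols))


log2(474) = 8.8887
Bracket: 2^8 = 256 < 474 <= 2^9 = 512
So ceil(log2(474)) = 9

bits = ceil(log2(474)) = ceil(8.8887) = 9 bits


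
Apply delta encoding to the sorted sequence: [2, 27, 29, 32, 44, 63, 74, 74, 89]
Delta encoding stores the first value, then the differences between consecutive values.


First value: 2
Deltas:
  27 - 2 = 25
  29 - 27 = 2
  32 - 29 = 3
  44 - 32 = 12
  63 - 44 = 19
  74 - 63 = 11
  74 - 74 = 0
  89 - 74 = 15


Delta encoded: [2, 25, 2, 3, 12, 19, 11, 0, 15]


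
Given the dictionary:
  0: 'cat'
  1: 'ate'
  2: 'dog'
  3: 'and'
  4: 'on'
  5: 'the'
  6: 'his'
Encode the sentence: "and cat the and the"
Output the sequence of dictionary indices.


Look up each word in the dictionary:
  'and' -> 3
  'cat' -> 0
  'the' -> 5
  'and' -> 3
  'the' -> 5

Encoded: [3, 0, 5, 3, 5]


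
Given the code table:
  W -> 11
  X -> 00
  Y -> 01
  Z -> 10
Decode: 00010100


Decoding:
00 -> X
01 -> Y
01 -> Y
00 -> X


Result: XYYX


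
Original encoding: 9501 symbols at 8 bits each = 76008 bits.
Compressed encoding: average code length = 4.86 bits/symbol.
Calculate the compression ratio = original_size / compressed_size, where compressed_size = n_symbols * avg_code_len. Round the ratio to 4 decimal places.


original_size = n_symbols * orig_bits = 9501 * 8 = 76008 bits
compressed_size = n_symbols * avg_code_len = 9501 * 4.86 = 46174.86 bits
ratio = original_size / compressed_size = 76008 / 46174.86 = 1.6461

Compression ratio = 1.6461


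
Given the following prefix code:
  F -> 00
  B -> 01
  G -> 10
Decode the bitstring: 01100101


Decoding step by step:
Bits 01 -> B
Bits 10 -> G
Bits 01 -> B
Bits 01 -> B


Decoded message: BGBB


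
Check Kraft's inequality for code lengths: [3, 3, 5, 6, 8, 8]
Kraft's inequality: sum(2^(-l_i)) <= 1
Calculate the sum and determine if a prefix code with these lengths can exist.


Sum = 2^(-3) + 2^(-3) + 2^(-5) + 2^(-6) + 2^(-8) + 2^(-8)
    = 0.125 + 0.125 + 0.03125 + 0.015625 + 0.00390625 + 0.00390625
    = 78/256 = 0.3046875
Since 0.3046875 <= 1, Kraft's inequality IS satisfied.
A prefix code with these lengths CAN exist.

Kraft sum = 0.3046875. Satisfied.


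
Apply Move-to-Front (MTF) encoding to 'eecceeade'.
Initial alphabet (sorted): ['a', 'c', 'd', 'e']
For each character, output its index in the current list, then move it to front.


MTF encoding:
'e': index 3 in ['a', 'c', 'd', 'e'] -> ['e', 'a', 'c', 'd']
'e': index 0 in ['e', 'a', 'c', 'd'] -> ['e', 'a', 'c', 'd']
'c': index 2 in ['e', 'a', 'c', 'd'] -> ['c', 'e', 'a', 'd']
'c': index 0 in ['c', 'e', 'a', 'd'] -> ['c', 'e', 'a', 'd']
'e': index 1 in ['c', 'e', 'a', 'd'] -> ['e', 'c', 'a', 'd']
'e': index 0 in ['e', 'c', 'a', 'd'] -> ['e', 'c', 'a', 'd']
'a': index 2 in ['e', 'c', 'a', 'd'] -> ['a', 'e', 'c', 'd']
'd': index 3 in ['a', 'e', 'c', 'd'] -> ['d', 'a', 'e', 'c']
'e': index 2 in ['d', 'a', 'e', 'c'] -> ['e', 'd', 'a', 'c']


Output: [3, 0, 2, 0, 1, 0, 2, 3, 2]


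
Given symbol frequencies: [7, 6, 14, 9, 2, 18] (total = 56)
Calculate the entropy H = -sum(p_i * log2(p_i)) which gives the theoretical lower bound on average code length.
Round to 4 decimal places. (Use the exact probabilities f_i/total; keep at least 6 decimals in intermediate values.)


Per-symbol terms -p_i * log2(p_i) with p_i = f_i/56:
  p = 7/56 = 0.125000: log2(p) = -3.000000, -p*log2(p) = 0.375000
  p = 6/56 = 0.107143: log2(p) = -3.222392, -p*log2(p) = 0.345256
  p = 14/56 = 0.250000: log2(p) = -2.000000, -p*log2(p) = 0.500000
  p = 9/56 = 0.160714: log2(p) = -2.637430, -p*log2(p) = 0.423873
  p = 2/56 = 0.035714: log2(p) = -4.807355, -p*log2(p) = 0.171691
  p = 18/56 = 0.321429: log2(p) = -1.637430, -p*log2(p) = 0.526317
H = 0.375000 + 0.345256 + 0.500000 + 0.423873 + 0.171691 + 0.526317 = 2.342137

H = 2.3421 bits/symbol


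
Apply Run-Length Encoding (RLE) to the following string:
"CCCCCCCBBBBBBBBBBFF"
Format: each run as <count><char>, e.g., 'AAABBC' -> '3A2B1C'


Scanning runs left to right:
  i=0: run of 'C' x 7 -> '7C'
  i=7: run of 'B' x 10 -> '10B'
  i=17: run of 'F' x 2 -> '2F'

RLE = 7C10B2F


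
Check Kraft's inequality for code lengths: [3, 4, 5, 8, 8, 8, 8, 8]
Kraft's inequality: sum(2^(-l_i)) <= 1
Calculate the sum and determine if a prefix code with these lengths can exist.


Sum = 2^(-3) + 2^(-4) + 2^(-5) + 2^(-8) + 2^(-8) + 2^(-8) + 2^(-8) + 2^(-8)
    = 0.125 + 0.0625 + 0.03125 + 0.00390625 + 0.00390625 + 0.00390625 + 0.00390625 + 0.00390625
    = 61/256 = 0.23828125
Since 0.23828125 <= 1, Kraft's inequality IS satisfied.
A prefix code with these lengths CAN exist.

Kraft sum = 0.23828125. Satisfied.


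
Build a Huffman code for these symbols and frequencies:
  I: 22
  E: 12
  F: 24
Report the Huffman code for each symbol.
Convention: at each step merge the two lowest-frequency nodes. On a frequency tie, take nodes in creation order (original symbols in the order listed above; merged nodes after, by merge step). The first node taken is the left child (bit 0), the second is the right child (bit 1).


Huffman tree construction:
Step 1: Merge E(12) + I(22) = 34
Step 2: Merge F(24) + (E+I)(34) = 58
Read each symbol's code off the tree from the root (left child = 0, right child = 1).

Codes:
  I: 11 (length 2)
  E: 10 (length 2)
  F: 0 (length 1)
Average code length: 92/58 = 1.5862 bits/symbol


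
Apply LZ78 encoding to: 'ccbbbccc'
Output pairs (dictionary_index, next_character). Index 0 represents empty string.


LZ78 encoding steps:
Dictionary: {0: ''}
Step 1: w='' (idx 0), next='c' -> output (0, 'c'), add 'c' as idx 1
Step 2: w='c' (idx 1), next='b' -> output (1, 'b'), add 'cb' as idx 2
Step 3: w='' (idx 0), next='b' -> output (0, 'b'), add 'b' as idx 3
Step 4: w='b' (idx 3), next='c' -> output (3, 'c'), add 'bc' as idx 4
Step 5: w='c' (idx 1), next='c' -> output (1, 'c'), add 'cc' as idx 5


Encoded: [(0, 'c'), (1, 'b'), (0, 'b'), (3, 'c'), (1, 'c')]


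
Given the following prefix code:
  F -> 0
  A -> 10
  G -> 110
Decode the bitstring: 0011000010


Decoding step by step:
Bits 0 -> F
Bits 0 -> F
Bits 110 -> G
Bits 0 -> F
Bits 0 -> F
Bits 0 -> F
Bits 10 -> A


Decoded message: FFGFFFA


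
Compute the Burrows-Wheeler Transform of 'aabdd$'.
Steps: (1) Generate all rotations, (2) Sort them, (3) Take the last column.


Rotations (sorted):
  0: $aabdd -> last char: d
  1: aabdd$ -> last char: $
  2: abdd$a -> last char: a
  3: bdd$aa -> last char: a
  4: d$aabd -> last char: d
  5: dd$aab -> last char: b


BWT = d$aadb


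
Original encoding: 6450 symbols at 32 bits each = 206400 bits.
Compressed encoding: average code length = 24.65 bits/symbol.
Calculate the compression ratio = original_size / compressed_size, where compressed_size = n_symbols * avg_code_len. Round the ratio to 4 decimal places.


original_size = n_symbols * orig_bits = 6450 * 32 = 206400 bits
compressed_size = n_symbols * avg_code_len = 6450 * 24.65 = 158992.5 bits
ratio = original_size / compressed_size = 206400 / 158992.5 = 1.2982

Compression ratio = 1.2982


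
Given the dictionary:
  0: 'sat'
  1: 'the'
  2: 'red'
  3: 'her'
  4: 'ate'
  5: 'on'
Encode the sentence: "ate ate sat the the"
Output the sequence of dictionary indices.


Look up each word in the dictionary:
  'ate' -> 4
  'ate' -> 4
  'sat' -> 0
  'the' -> 1
  'the' -> 1

Encoded: [4, 4, 0, 1, 1]


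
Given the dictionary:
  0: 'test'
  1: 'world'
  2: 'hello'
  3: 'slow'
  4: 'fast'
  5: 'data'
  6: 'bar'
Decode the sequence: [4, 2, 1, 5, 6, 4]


Look up each index in the dictionary:
  4 -> 'fast'
  2 -> 'hello'
  1 -> 'world'
  5 -> 'data'
  6 -> 'bar'
  4 -> 'fast'

Decoded: "fast hello world data bar fast"


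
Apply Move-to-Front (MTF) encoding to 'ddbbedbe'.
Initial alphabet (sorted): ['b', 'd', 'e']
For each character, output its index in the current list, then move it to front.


MTF encoding:
'd': index 1 in ['b', 'd', 'e'] -> ['d', 'b', 'e']
'd': index 0 in ['d', 'b', 'e'] -> ['d', 'b', 'e']
'b': index 1 in ['d', 'b', 'e'] -> ['b', 'd', 'e']
'b': index 0 in ['b', 'd', 'e'] -> ['b', 'd', 'e']
'e': index 2 in ['b', 'd', 'e'] -> ['e', 'b', 'd']
'd': index 2 in ['e', 'b', 'd'] -> ['d', 'e', 'b']
'b': index 2 in ['d', 'e', 'b'] -> ['b', 'd', 'e']
'e': index 2 in ['b', 'd', 'e'] -> ['e', 'b', 'd']


Output: [1, 0, 1, 0, 2, 2, 2, 2]


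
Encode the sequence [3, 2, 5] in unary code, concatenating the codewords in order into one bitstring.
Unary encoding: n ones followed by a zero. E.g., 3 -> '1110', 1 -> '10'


Encode each number as n ones followed by a terminating 0:
  3 -> 1110 (4 bits)
  2 -> 110 (3 bits)
  5 -> 111110 (6 bits)
Total length = 4 + 3 + 6 = 13 bits.

Unary([3, 2, 5]) = 1110110111110 (13 bits)


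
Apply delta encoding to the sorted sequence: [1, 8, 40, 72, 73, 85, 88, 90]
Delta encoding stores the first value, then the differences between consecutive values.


First value: 1
Deltas:
  8 - 1 = 7
  40 - 8 = 32
  72 - 40 = 32
  73 - 72 = 1
  85 - 73 = 12
  88 - 85 = 3
  90 - 88 = 2


Delta encoded: [1, 7, 32, 32, 1, 12, 3, 2]


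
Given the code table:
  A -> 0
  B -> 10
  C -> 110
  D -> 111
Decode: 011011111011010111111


Decoding:
0 -> A
110 -> C
111 -> D
110 -> C
110 -> C
10 -> B
111 -> D
111 -> D


Result: ACDCCBDD


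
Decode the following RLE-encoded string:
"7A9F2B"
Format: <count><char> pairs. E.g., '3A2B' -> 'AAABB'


Expanding each <count><char> pair:
  7A -> 'AAAAAAA'
  9F -> 'FFFFFFFFF'
  2B -> 'BB'

Decoded = AAAAAAAFFFFFFFFFBB


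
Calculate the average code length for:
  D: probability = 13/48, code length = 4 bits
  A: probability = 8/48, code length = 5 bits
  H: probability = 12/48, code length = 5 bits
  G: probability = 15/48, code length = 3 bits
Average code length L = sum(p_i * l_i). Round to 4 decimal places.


Weighted contributions p_i * l_i:
  D: (13/48) * 4 = 52/48
  A: (8/48) * 5 = 40/48
  H: (12/48) * 5 = 60/48
  G: (15/48) * 3 = 45/48
Sum = (52 + 40 + 60 + 45)/48 = 197/48

L = 197/48 = 4.1042 bits/symbol


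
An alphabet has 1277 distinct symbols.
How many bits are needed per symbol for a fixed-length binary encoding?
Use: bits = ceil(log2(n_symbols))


log2(1277) = 10.3185
Bracket: 2^10 = 1024 < 1277 <= 2^11 = 2048
So ceil(log2(1277)) = 11

bits = ceil(log2(1277)) = ceil(10.3185) = 11 bits


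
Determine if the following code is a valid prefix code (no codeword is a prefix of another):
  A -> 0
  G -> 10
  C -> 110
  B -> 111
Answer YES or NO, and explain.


Checking each pair (does one codeword prefix another?):
  A='0' vs G='10': no prefix
  A='0' vs C='110': no prefix
  A='0' vs B='111': no prefix
  G='10' vs A='0': no prefix
  G='10' vs C='110': no prefix
  G='10' vs B='111': no prefix
  C='110' vs A='0': no prefix
  C='110' vs G='10': no prefix
  C='110' vs B='111': no prefix
  B='111' vs A='0': no prefix
  B='111' vs G='10': no prefix
  B='111' vs C='110': no prefix
No violation found over all pairs.

YES -- this is a valid prefix code. No codeword is a prefix of any other codeword.


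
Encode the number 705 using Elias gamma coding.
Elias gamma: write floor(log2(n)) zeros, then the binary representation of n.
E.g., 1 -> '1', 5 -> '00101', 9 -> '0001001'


num_bits = floor(log2(705)) + 1 = 10
leading_zeros = num_bits - 1 = 9
binary(705) = 1011000001

Elias gamma(705) = '000000000' + '1011000001' = 0000000001011000001 (19 bits)


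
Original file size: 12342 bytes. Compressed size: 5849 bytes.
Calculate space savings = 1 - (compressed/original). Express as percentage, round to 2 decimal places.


ratio = compressed/original = 5849/12342 = 0.47391
savings = 1 - ratio = 1 - 0.47391 = 0.52609
as a percentage: 0.52609 * 100 = 52.61%

Space savings = 1 - 5849/12342 = 52.61%


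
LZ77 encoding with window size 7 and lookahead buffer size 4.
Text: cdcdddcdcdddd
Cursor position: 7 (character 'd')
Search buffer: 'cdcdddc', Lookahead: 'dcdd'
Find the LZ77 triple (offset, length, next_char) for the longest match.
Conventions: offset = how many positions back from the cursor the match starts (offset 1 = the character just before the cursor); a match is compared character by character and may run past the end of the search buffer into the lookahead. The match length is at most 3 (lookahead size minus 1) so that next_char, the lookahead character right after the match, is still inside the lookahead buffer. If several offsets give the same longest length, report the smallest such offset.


Try each offset into the search buffer:
  offset=1 (pos 6, char 'c'): match length 0
  offset=2 (pos 5, char 'd'): match length 3
  offset=3 (pos 4, char 'd'): match length 1
  offset=4 (pos 3, char 'd'): match length 1
  offset=5 (pos 2, char 'c'): match length 0
  offset=6 (pos 1, char 'd'): match length 3
  offset=7 (pos 0, char 'c'): match length 0
Longest match has length 3, found at offsets 2, 6; take the smallest, offset 2.
next_char = character at position 7 + 3 = 10 -> 'd'

Best match: offset=2, length=3 (matching 'dcd' starting at position 5)
LZ77 triple: (2, 3, 'd')


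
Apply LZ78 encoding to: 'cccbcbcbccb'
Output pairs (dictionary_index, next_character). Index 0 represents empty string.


LZ78 encoding steps:
Dictionary: {0: ''}
Step 1: w='' (idx 0), next='c' -> output (0, 'c'), add 'c' as idx 1
Step 2: w='c' (idx 1), next='c' -> output (1, 'c'), add 'cc' as idx 2
Step 3: w='' (idx 0), next='b' -> output (0, 'b'), add 'b' as idx 3
Step 4: w='c' (idx 1), next='b' -> output (1, 'b'), add 'cb' as idx 4
Step 5: w='cb' (idx 4), next='c' -> output (4, 'c'), add 'cbc' as idx 5
Step 6: w='cb' (idx 4), end of input -> output (4, '')


Encoded: [(0, 'c'), (1, 'c'), (0, 'b'), (1, 'b'), (4, 'c'), (4, '')]


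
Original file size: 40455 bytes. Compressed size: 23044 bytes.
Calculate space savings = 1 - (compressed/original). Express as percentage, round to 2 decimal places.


ratio = compressed/original = 23044/40455 = 0.569621
savings = 1 - ratio = 1 - 0.569621 = 0.430379
as a percentage: 0.430379 * 100 = 43.04%

Space savings = 1 - 23044/40455 = 43.04%


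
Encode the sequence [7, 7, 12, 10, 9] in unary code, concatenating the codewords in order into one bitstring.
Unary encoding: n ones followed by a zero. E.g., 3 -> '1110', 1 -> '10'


Encode each number as n ones followed by a terminating 0:
  7 -> 11111110 (8 bits)
  7 -> 11111110 (8 bits)
  12 -> 1111111111110 (13 bits)
  10 -> 11111111110 (11 bits)
  9 -> 1111111110 (10 bits)
Total length = 8 + 8 + 13 + 11 + 10 = 50 bits.

Unary([7, 7, 12, 10, 9]) = 11111110111111101111111111110111111111101111111110 (50 bits)


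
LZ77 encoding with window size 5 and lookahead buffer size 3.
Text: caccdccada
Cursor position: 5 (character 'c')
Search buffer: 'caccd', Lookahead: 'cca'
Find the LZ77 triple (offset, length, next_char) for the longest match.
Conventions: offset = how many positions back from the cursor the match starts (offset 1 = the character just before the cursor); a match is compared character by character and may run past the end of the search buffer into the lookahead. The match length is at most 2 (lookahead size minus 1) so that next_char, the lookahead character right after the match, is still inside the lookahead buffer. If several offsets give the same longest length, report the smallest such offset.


Try each offset into the search buffer:
  offset=1 (pos 4, char 'd'): match length 0
  offset=2 (pos 3, char 'c'): match length 1
  offset=3 (pos 2, char 'c'): match length 2
  offset=4 (pos 1, char 'a'): match length 0
  offset=5 (pos 0, char 'c'): match length 1
Longest match has length 2 at offset 3.
next_char = character at position 5 + 2 = 7 -> 'a'

Best match: offset=3, length=2 (matching 'cc' starting at position 2)
LZ77 triple: (3, 2, 'a')


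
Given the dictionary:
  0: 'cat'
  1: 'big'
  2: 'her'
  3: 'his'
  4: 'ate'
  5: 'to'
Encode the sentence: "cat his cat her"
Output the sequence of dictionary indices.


Look up each word in the dictionary:
  'cat' -> 0
  'his' -> 3
  'cat' -> 0
  'her' -> 2

Encoded: [0, 3, 0, 2]


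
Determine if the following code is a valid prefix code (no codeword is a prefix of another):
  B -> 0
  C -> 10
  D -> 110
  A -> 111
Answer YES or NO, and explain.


Checking each pair (does one codeword prefix another?):
  B='0' vs C='10': no prefix
  B='0' vs D='110': no prefix
  B='0' vs A='111': no prefix
  C='10' vs B='0': no prefix
  C='10' vs D='110': no prefix
  C='10' vs A='111': no prefix
  D='110' vs B='0': no prefix
  D='110' vs C='10': no prefix
  D='110' vs A='111': no prefix
  A='111' vs B='0': no prefix
  A='111' vs C='10': no prefix
  A='111' vs D='110': no prefix
No violation found over all pairs.

YES -- this is a valid prefix code. No codeword is a prefix of any other codeword.


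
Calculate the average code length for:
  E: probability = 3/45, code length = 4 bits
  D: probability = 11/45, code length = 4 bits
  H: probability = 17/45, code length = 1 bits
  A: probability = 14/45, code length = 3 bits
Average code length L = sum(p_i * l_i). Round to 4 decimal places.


Weighted contributions p_i * l_i:
  E: (3/45) * 4 = 12/45
  D: (11/45) * 4 = 44/45
  H: (17/45) * 1 = 17/45
  A: (14/45) * 3 = 42/45
Sum = (12 + 44 + 17 + 42)/45 = 115/45

L = 115/45 = 2.5556 bits/symbol


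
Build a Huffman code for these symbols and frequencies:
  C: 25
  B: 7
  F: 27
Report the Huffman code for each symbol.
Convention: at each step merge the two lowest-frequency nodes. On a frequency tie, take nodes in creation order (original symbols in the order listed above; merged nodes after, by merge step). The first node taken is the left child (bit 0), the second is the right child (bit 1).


Huffman tree construction:
Step 1: Merge B(7) + C(25) = 32
Step 2: Merge F(27) + (B+C)(32) = 59
Read each symbol's code off the tree from the root (left child = 0, right child = 1).

Codes:
  C: 11 (length 2)
  B: 10 (length 2)
  F: 0 (length 1)
Average code length: 91/59 = 1.5424 bits/symbol


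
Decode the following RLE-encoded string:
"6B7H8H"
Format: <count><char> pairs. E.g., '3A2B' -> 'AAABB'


Expanding each <count><char> pair:
  6B -> 'BBBBBB'
  7H -> 'HHHHHHH'
  8H -> 'HHHHHHHH'

Decoded = BBBBBBHHHHHHHHHHHHHHH


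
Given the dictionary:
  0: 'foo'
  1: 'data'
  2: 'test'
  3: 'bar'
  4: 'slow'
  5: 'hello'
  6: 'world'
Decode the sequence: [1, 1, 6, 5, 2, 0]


Look up each index in the dictionary:
  1 -> 'data'
  1 -> 'data'
  6 -> 'world'
  5 -> 'hello'
  2 -> 'test'
  0 -> 'foo'

Decoded: "data data world hello test foo"


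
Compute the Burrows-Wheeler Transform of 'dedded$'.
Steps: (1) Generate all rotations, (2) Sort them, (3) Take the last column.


Rotations (sorted):
  0: $dedded -> last char: d
  1: d$dedde -> last char: e
  2: dded$de -> last char: e
  3: ded$ded -> last char: d
  4: dedded$ -> last char: $
  5: ed$dedd -> last char: d
  6: edded$d -> last char: d


BWT = deed$dd


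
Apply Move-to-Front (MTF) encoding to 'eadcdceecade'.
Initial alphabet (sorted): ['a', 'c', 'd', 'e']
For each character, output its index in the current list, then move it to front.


MTF encoding:
'e': index 3 in ['a', 'c', 'd', 'e'] -> ['e', 'a', 'c', 'd']
'a': index 1 in ['e', 'a', 'c', 'd'] -> ['a', 'e', 'c', 'd']
'd': index 3 in ['a', 'e', 'c', 'd'] -> ['d', 'a', 'e', 'c']
'c': index 3 in ['d', 'a', 'e', 'c'] -> ['c', 'd', 'a', 'e']
'd': index 1 in ['c', 'd', 'a', 'e'] -> ['d', 'c', 'a', 'e']
'c': index 1 in ['d', 'c', 'a', 'e'] -> ['c', 'd', 'a', 'e']
'e': index 3 in ['c', 'd', 'a', 'e'] -> ['e', 'c', 'd', 'a']
'e': index 0 in ['e', 'c', 'd', 'a'] -> ['e', 'c', 'd', 'a']
'c': index 1 in ['e', 'c', 'd', 'a'] -> ['c', 'e', 'd', 'a']
'a': index 3 in ['c', 'e', 'd', 'a'] -> ['a', 'c', 'e', 'd']
'd': index 3 in ['a', 'c', 'e', 'd'] -> ['d', 'a', 'c', 'e']
'e': index 3 in ['d', 'a', 'c', 'e'] -> ['e', 'd', 'a', 'c']


Output: [3, 1, 3, 3, 1, 1, 3, 0, 1, 3, 3, 3]


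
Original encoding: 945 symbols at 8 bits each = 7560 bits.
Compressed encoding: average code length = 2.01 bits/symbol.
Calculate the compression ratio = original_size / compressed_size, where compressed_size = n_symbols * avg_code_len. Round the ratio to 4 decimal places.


original_size = n_symbols * orig_bits = 945 * 8 = 7560 bits
compressed_size = n_symbols * avg_code_len = 945 * 2.01 = 1899.45 bits
ratio = original_size / compressed_size = 7560 / 1899.45 = 3.9801

Compression ratio = 3.9801


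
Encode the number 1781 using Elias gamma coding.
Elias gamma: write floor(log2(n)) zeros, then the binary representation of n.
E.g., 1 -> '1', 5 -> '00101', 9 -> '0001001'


num_bits = floor(log2(1781)) + 1 = 11
leading_zeros = num_bits - 1 = 10
binary(1781) = 11011110101

Elias gamma(1781) = '0000000000' + '11011110101' = 000000000011011110101 (21 bits)


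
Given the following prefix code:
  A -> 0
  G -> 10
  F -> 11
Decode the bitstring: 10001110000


Decoding step by step:
Bits 10 -> G
Bits 0 -> A
Bits 0 -> A
Bits 11 -> F
Bits 10 -> G
Bits 0 -> A
Bits 0 -> A
Bits 0 -> A


Decoded message: GAAFGAAA


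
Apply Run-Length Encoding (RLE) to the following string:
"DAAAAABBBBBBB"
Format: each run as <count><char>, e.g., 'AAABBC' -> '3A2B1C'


Scanning runs left to right:
  i=0: run of 'D' x 1 -> '1D'
  i=1: run of 'A' x 5 -> '5A'
  i=6: run of 'B' x 7 -> '7B'

RLE = 1D5A7B


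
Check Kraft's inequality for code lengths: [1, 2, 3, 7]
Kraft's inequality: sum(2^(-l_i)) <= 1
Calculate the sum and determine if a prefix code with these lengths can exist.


Sum = 2^(-1) + 2^(-2) + 2^(-3) + 2^(-7)
    = 0.5 + 0.25 + 0.125 + 0.0078125
    = 113/128 = 0.8828125
Since 0.8828125 <= 1, Kraft's inequality IS satisfied.
A prefix code with these lengths CAN exist.

Kraft sum = 0.8828125. Satisfied.


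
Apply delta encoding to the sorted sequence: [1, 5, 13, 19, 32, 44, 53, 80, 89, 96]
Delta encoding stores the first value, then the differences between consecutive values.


First value: 1
Deltas:
  5 - 1 = 4
  13 - 5 = 8
  19 - 13 = 6
  32 - 19 = 13
  44 - 32 = 12
  53 - 44 = 9
  80 - 53 = 27
  89 - 80 = 9
  96 - 89 = 7


Delta encoded: [1, 4, 8, 6, 13, 12, 9, 27, 9, 7]


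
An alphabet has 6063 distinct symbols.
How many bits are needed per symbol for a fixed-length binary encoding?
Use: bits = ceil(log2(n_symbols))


log2(6063) = 12.5658
Bracket: 2^12 = 4096 < 6063 <= 2^13 = 8192
So ceil(log2(6063)) = 13

bits = ceil(log2(6063)) = ceil(12.5658) = 13 bits


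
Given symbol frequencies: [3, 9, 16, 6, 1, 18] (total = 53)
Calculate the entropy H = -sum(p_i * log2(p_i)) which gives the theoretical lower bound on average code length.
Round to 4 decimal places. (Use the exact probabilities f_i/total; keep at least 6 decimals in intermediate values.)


Per-symbol terms -p_i * log2(p_i) with p_i = f_i/53:
  p = 3/53 = 0.056604: log2(p) = -4.142958, -p*log2(p) = 0.234507
  p = 9/53 = 0.169811: log2(p) = -2.557995, -p*log2(p) = 0.434377
  p = 16/53 = 0.301887: log2(p) = -1.727920, -p*log2(p) = 0.521636
  p = 6/53 = 0.113208: log2(p) = -3.142958, -p*log2(p) = 0.355807
  p = 1/53 = 0.018868: log2(p) = -5.727920, -p*log2(p) = 0.108074
  p = 18/53 = 0.339623: log2(p) = -1.557995, -p*log2(p) = 0.529131
H = 0.234507 + 0.434377 + 0.521636 + 0.355807 + 0.108074 + 0.529131 = 2.183532

H = 2.1835 bits/symbol


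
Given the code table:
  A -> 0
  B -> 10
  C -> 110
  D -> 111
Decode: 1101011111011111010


Decoding:
110 -> C
10 -> B
111 -> D
110 -> C
111 -> D
110 -> C
10 -> B


Result: CBDCDCB


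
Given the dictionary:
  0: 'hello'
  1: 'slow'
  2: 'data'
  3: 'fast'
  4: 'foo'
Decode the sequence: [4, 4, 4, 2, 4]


Look up each index in the dictionary:
  4 -> 'foo'
  4 -> 'foo'
  4 -> 'foo'
  2 -> 'data'
  4 -> 'foo'

Decoded: "foo foo foo data foo"


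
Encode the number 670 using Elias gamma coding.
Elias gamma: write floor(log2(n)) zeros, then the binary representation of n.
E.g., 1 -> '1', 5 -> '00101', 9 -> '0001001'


num_bits = floor(log2(670)) + 1 = 10
leading_zeros = num_bits - 1 = 9
binary(670) = 1010011110

Elias gamma(670) = '000000000' + '1010011110' = 0000000001010011110 (19 bits)


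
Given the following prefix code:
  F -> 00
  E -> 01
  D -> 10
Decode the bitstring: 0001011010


Decoding step by step:
Bits 00 -> F
Bits 01 -> E
Bits 01 -> E
Bits 10 -> D
Bits 10 -> D


Decoded message: FEEDD


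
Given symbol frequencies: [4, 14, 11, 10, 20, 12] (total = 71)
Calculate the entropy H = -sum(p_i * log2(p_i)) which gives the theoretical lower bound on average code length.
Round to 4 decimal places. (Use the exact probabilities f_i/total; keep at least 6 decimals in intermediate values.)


Per-symbol terms -p_i * log2(p_i) with p_i = f_i/71:
  p = 4/71 = 0.056338: log2(p) = -4.149747, -p*log2(p) = 0.233789
  p = 14/71 = 0.197183: log2(p) = -2.342392, -p*log2(p) = 0.461880
  p = 11/71 = 0.154930: log2(p) = -2.690316, -p*log2(p) = 0.416809
  p = 10/71 = 0.140845: log2(p) = -2.827819, -p*log2(p) = 0.398284
  p = 20/71 = 0.281690: log2(p) = -1.827819, -p*log2(p) = 0.514879
  p = 12/71 = 0.169014: log2(p) = -2.564785, -p*log2(p) = 0.433485
H = 0.233789 + 0.461880 + 0.416809 + 0.398284 + 0.514879 + 0.433485 = 2.459126

H = 2.4591 bits/symbol
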